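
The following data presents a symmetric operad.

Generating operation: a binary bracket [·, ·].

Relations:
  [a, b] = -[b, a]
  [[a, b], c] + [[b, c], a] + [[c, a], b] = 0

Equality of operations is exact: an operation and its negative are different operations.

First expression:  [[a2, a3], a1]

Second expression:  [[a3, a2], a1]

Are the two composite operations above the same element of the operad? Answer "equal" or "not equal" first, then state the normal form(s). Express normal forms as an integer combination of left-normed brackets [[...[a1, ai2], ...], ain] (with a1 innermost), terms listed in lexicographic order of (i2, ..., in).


not equal; first: -[[a1, a2], a3] + [[a1, a3], a2]; second: [[a1, a2], a3] - [[a1, a3], a2]

The first composite normalizes to -[[a1, a2], a3] + [[a1, a3], a2]
The second composite normalizes to [[a1, a2], a3] - [[a1, a3], a2]
Distinct normal forms: not equal.


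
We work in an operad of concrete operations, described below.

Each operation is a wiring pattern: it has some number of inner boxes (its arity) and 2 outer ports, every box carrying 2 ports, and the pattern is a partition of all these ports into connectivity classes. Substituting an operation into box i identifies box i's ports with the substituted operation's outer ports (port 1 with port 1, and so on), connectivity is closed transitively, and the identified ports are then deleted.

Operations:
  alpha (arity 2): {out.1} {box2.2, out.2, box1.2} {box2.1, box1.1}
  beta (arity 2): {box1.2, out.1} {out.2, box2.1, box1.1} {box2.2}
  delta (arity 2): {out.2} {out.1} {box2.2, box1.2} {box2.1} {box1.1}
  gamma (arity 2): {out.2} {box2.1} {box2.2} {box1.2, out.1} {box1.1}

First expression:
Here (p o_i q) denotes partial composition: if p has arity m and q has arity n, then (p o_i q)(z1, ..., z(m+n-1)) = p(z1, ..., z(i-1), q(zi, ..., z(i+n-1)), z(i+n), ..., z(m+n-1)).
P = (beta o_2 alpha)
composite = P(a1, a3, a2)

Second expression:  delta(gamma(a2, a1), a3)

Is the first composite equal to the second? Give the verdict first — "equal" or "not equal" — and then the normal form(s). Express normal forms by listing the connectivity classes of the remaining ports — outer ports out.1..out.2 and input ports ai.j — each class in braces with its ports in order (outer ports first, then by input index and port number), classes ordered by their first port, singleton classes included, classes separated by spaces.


The first expression reduces to {out.1, a1.2} {out.2, a1.1} {a2.1, a3.1} {a2.2, a3.2}
The second expression reduces to {out.1} {out.2} {a1.1} {a1.2} {a2.1} {a2.2} {a3.1} {a3.2}
No match — not equal.

not equal; first: {out.1, a1.2} {out.2, a1.1} {a2.1, a3.1} {a2.2, a3.2}; second: {out.1} {out.2} {a1.1} {a1.2} {a2.1} {a2.2} {a3.1} {a3.2}


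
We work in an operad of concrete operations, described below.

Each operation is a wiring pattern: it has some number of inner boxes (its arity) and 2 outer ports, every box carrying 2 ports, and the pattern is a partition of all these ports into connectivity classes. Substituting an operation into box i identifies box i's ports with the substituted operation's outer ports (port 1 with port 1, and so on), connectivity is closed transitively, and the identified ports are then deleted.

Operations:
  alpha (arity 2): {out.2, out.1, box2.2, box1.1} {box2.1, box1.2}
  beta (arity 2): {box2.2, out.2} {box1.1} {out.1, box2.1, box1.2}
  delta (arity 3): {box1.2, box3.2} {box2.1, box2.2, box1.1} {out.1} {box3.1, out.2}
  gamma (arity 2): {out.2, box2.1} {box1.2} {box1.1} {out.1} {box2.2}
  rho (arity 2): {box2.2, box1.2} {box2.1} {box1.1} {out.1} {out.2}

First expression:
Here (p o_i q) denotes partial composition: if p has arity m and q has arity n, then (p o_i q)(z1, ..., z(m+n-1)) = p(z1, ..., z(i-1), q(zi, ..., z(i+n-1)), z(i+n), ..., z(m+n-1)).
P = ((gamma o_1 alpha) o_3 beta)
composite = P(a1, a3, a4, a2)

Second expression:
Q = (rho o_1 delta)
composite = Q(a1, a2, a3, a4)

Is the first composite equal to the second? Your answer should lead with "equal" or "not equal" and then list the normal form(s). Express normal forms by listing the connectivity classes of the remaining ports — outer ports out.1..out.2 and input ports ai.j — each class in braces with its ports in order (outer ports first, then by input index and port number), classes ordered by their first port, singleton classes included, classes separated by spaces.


not equal — first {out.1} {out.2, a2.1, a4.2} {a1.1, a3.2} {a1.2, a3.1} {a2.2} {a4.1}, second {out.1} {out.2} {a1.1, a2.1, a2.2} {a1.2, a3.2} {a3.1, a4.2} {a4.1}

The first composite normalizes to {out.1} {out.2, a2.1, a4.2} {a1.1, a3.2} {a1.2, a3.1} {a2.2} {a4.1}
The second composite normalizes to {out.1} {out.2} {a1.1, a2.1, a2.2} {a1.2, a3.2} {a3.1, a4.2} {a4.1}
Distinct normal forms: not equal.


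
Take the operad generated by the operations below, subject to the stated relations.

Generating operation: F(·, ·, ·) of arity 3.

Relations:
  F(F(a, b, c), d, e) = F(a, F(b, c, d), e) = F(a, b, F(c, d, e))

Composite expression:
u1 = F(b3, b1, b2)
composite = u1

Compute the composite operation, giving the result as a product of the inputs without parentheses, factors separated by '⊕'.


Associativity of F dissolves the nesting; only the b-input order survives.
F(b3, b1, b2) collapses to b3 ⊕ b1 ⊕ b2

b3 ⊕ b1 ⊕ b2


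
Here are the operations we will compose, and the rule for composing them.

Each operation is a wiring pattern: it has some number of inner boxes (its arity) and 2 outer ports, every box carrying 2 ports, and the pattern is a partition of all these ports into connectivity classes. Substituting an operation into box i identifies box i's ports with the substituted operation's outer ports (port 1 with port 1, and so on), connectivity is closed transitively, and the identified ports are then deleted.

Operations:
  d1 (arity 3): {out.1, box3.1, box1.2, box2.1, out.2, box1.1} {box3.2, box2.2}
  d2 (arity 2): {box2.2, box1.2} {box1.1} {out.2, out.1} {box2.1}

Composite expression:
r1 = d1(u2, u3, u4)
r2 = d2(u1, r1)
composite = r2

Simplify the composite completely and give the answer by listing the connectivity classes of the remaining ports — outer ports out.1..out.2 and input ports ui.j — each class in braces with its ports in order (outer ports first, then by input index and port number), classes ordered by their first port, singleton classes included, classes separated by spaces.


{out.1, out.2} {u1.1} {u1.2, u2.1, u2.2, u3.1, u4.1} {u3.2, u4.2}


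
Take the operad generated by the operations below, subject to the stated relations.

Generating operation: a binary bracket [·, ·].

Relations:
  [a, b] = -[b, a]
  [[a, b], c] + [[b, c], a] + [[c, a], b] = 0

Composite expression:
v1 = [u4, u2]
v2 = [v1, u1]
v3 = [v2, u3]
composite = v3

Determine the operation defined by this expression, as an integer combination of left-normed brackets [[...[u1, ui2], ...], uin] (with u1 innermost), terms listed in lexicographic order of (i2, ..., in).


[[[u1, u2], u4], u3] - [[[u1, u4], u2], u3]

Skip Jacobi rewriting: expand, keep u1-initial words, read off terms.
Composite bracket: [[[u4, u2], u1], u3]
Full expansion: 8 signed words from ab - ba (2^3 = 8).
Coefficients come from the u1-initial words:
  word u1u2u4u3 has sign +1, contributing +[[[u1, u2], u4], u3]
  word u1u4u2u3 has sign -1, contributing -[[[u1, u4], u2], u3]


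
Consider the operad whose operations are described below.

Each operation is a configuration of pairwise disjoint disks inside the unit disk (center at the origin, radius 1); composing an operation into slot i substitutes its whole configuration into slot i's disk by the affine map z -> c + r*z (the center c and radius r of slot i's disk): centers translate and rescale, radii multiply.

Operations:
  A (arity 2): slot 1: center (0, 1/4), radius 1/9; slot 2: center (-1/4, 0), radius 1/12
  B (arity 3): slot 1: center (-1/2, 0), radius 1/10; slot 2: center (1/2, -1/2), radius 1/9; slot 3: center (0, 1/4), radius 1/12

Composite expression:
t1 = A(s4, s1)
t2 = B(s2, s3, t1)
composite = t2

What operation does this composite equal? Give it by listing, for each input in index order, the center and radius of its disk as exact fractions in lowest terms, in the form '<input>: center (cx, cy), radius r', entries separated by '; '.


s1: center (-1/48, 1/4), radius 1/144; s2: center (-1/2, 0), radius 1/10; s3: center (1/2, -1/2), radius 1/9; s4: center (0, 13/48), radius 1/108

Each s-disk chains the slot maps above it in B; radii multiply.
s2 passes through 1 substitution, ending at center (-1/2, 0), radius 1/10
s3 passes through 1 substitution, ending at center (1/2, -1/2), radius 1/9
s4 passes through 2 substitutions, ending at center (0, 13/48), radius 1/108
s1 passes through 2 substitutions, ending at center (-1/48, 1/4), radius 1/144


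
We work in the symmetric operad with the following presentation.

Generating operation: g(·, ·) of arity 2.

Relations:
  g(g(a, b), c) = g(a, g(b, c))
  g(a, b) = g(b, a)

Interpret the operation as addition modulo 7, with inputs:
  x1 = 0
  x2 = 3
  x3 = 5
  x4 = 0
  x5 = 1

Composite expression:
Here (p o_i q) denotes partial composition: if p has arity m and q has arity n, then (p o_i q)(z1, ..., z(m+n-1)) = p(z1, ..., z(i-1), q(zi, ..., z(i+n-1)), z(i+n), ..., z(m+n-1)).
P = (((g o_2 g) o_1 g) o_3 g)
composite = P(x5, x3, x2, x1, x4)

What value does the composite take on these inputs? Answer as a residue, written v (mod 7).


2 (mod 7)

g(x5, x3) = 6
g(x2, x1) = 3
g(g(x2, x1), x4) = 3
g(g(x5, x3), g(g(x2, x1), x4)) = 2


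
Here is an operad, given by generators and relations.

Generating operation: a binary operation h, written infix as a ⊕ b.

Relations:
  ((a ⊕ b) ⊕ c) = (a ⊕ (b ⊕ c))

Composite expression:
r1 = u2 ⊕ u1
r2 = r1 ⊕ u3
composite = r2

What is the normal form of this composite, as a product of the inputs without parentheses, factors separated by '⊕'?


Key point: h is associative — brackets drop, the u-order remains.
(u2 ⊕ u1) reduces to u2 ⊕ u1
((u2 ⊕ u1) ⊕ u3) reduces to u2 ⊕ u1 ⊕ u3

u2 ⊕ u1 ⊕ u3


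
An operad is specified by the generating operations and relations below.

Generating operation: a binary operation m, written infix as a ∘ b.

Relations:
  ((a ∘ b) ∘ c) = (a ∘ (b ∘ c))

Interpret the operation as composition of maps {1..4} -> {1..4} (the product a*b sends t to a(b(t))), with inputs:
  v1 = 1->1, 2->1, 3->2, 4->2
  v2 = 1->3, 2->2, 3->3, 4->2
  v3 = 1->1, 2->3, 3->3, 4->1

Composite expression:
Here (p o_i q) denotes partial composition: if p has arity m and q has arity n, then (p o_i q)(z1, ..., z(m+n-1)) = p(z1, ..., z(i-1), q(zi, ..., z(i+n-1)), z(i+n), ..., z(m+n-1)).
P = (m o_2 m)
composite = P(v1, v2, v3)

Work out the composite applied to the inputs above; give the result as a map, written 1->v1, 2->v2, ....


1->2, 2->2, 3->2, 4->2

(v2 ∘ v3) = 1->3, 2->3, 3->3, 4->3
(v1 ∘ (v2 ∘ v3)) = 1->2, 2->2, 3->2, 4->2


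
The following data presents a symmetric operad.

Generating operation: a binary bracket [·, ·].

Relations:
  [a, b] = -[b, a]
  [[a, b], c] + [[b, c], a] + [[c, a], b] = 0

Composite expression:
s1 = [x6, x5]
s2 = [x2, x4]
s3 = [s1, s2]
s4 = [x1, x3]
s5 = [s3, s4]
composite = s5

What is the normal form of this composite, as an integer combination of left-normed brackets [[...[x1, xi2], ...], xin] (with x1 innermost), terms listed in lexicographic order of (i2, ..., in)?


-[[[[[x1, x3], x2], x4], x5], x6] + [[[[[x1, x3], x2], x4], x6], x5] + [[[[[x1, x3], x4], x2], x5], x6] - [[[[[x1, x3], x4], x2], x6], x5] + [[[[[x1, x3], x5], x6], x2], x4] - [[[[[x1, x3], x5], x6], x4], x2] - [[[[[x1, x3], x6], x5], x2], x4] + [[[[[x1, x3], x6], x5], x4], x2]

In the tensor algebra, words opening x1 carry the x1-anchored form.
Composite bracket: [[[x6, x5], [x2, x4]], [x1, x3]]
Applying ab - ba throughout gives 32 signed words (2^5 = 32).
Collect the words opening with x1:
  word x1x3x2x4x5x6 has sign -1, contributing -[[[[[x1, x3], x2], x4], x5], x6]
  word x1x3x2x4x6x5 has sign +1, contributing +[[[[[x1, x3], x2], x4], x6], x5]
  word x1x3x4x2x5x6 has sign +1, contributing +[[[[[x1, x3], x4], x2], x5], x6]
  word x1x3x4x2x6x5 has sign -1, contributing -[[[[[x1, x3], x4], x2], x6], x5]
  word x1x3x5x6x2x4 has sign +1, contributing +[[[[[x1, x3], x5], x6], x2], x4]
  word x1x3x5x6x4x2 has sign -1, contributing -[[[[[x1, x3], x5], x6], x4], x2]
  word x1x3x6x5x2x4 has sign -1, contributing -[[[[[x1, x3], x6], x5], x2], x4]
  word x1x3x6x5x4x2 has sign +1, contributing +[[[[[x1, x3], x6], x5], x4], x2]


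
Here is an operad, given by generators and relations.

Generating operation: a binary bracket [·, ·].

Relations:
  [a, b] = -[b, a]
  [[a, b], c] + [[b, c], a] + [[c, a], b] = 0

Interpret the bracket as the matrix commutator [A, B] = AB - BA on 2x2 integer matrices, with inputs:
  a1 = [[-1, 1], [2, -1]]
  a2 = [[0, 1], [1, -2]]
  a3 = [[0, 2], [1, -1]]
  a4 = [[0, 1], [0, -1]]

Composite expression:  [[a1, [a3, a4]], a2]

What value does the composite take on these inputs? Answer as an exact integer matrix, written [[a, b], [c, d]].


[[6, 2], [-14, -6]]


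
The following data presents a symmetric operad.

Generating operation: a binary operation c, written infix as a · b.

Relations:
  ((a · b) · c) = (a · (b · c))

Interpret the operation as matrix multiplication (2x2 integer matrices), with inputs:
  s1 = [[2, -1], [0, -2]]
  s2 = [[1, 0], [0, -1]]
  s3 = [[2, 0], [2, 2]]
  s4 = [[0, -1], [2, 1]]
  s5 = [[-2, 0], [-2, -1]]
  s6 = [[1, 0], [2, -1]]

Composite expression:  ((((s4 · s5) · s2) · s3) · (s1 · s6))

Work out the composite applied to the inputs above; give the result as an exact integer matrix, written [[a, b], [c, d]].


[[8, -2], [-8, -6]]


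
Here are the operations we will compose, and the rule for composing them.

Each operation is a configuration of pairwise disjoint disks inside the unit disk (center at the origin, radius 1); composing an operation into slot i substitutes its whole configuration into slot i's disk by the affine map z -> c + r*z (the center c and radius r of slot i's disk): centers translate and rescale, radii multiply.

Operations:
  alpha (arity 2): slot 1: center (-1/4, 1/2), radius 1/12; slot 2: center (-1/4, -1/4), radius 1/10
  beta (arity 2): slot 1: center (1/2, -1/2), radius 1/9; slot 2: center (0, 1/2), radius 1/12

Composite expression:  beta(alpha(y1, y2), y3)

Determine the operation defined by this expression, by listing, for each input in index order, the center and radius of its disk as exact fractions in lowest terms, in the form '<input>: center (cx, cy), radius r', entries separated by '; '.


y1: center (17/36, -4/9), radius 1/108; y2: center (17/36, -19/36), radius 1/90; y3: center (0, 1/2), radius 1/12

Each y-disk chains the slot maps above it in beta; radii multiply.
y1: after 2 affine steps, its disk has center (17/36, -4/9), radius 1/108
y2: after 2 affine steps, its disk has center (17/36, -19/36), radius 1/90
y3: after 1 affine step, its disk has center (0, 1/2), radius 1/12


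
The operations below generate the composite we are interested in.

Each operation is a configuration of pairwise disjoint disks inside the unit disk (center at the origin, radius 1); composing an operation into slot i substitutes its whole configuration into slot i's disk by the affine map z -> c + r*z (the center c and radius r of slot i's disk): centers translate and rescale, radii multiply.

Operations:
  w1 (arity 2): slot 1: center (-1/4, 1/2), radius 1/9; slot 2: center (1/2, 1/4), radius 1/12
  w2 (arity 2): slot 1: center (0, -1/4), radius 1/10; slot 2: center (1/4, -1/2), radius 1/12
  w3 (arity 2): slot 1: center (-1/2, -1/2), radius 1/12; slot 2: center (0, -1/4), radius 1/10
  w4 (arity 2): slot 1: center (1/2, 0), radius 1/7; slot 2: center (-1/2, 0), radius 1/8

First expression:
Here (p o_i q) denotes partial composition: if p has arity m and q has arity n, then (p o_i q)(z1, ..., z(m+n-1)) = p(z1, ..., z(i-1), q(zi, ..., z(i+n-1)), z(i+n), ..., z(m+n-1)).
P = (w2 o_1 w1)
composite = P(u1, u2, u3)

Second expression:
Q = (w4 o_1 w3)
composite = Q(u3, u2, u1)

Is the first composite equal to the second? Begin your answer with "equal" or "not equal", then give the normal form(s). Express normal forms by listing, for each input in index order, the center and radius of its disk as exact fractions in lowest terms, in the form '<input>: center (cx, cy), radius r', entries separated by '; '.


not equal — first u1: center (-1/40, -1/5), radius 1/90; u2: center (1/20, -9/40), radius 1/120; u3: center (1/4, -1/2), radius 1/12, second u1: center (-1/2, 0), radius 1/8; u2: center (1/2, -1/28), radius 1/70; u3: center (3/7, -1/14), radius 1/84

Normal form of the first expression: u1: center (-1/40, -1/5), radius 1/90; u2: center (1/20, -9/40), radius 1/120; u3: center (1/4, -1/2), radius 1/12
Normal form of the second expression: u1: center (-1/2, 0), radius 1/8; u2: center (1/2, -1/28), radius 1/70; u3: center (3/7, -1/14), radius 1/84
No match — not equal.


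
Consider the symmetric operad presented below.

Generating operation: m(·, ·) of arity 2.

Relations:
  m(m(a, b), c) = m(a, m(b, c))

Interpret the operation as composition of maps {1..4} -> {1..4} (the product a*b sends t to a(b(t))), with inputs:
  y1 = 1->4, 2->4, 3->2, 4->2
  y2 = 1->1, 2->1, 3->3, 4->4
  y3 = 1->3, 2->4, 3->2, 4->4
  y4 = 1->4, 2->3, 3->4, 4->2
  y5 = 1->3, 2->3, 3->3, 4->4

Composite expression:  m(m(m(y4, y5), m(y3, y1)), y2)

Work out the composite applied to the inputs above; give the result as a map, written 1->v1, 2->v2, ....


m(y4, y5) = 1->4, 2->4, 3->4, 4->2
m(y3, y1) = 1->4, 2->4, 3->4, 4->4
m(m(y4, y5), m(y3, y1)) = 1->2, 2->2, 3->2, 4->2
m(m(m(y4, y5), m(y3, y1)), y2) = 1->2, 2->2, 3->2, 4->2

1->2, 2->2, 3->2, 4->2


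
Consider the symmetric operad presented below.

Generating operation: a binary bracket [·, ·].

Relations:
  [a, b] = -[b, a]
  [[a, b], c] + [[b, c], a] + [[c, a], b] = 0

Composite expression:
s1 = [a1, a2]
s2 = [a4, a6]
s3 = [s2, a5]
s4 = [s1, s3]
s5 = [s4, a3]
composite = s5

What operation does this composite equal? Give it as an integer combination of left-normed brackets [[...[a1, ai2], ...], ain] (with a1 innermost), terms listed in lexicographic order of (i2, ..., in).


[[[[[a1, a2], a4], a6], a5], a3] - [[[[[a1, a2], a5], a4], a6], a3] + [[[[[a1, a2], a5], a6], a4], a3] - [[[[[a1, a2], a6], a4], a5], a3]

A multilinear Lie element is pinned by a1-initial words (a1 innermost).
Composite bracket: [[[a1, a2], [[a4, a6], a5]], a3]
Applying ab - ba throughout gives 32 signed words (2^5 = 32).
Collect the words opening with a1:
  from a1a2a4a6a5a3, sign +1: term +[[[[[a1, a2], a4], a6], a5], a3]
  from a1a2a5a4a6a3, sign -1: term -[[[[[a1, a2], a5], a4], a6], a3]
  from a1a2a5a6a4a3, sign +1: term +[[[[[a1, a2], a5], a6], a4], a3]
  from a1a2a6a4a5a3, sign -1: term -[[[[[a1, a2], a6], a4], a5], a3]


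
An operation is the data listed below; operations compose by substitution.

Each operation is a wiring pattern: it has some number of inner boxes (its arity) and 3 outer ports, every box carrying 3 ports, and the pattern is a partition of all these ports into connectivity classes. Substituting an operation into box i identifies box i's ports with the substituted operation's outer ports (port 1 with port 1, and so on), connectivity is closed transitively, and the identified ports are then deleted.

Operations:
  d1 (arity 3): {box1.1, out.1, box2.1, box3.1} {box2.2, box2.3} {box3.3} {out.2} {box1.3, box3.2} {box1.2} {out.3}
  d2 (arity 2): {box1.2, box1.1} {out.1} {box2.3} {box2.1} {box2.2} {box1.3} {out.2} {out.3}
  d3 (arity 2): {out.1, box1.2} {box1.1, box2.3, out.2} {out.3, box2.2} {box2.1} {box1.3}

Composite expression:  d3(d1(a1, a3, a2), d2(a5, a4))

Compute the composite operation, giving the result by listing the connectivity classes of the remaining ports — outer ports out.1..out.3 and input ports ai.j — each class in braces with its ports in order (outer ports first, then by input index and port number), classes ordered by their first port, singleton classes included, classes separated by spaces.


After gluing at d3, chains via deleted ports link the a-ports.
stage d1: inputs (a1, a3, a2), connectivity {out.1, a1.1, a2.1, a3.1} {out.2} {out.3} {a1.2} {a1.3, a2.2} {a2.3} {a3.2, a3.3}, out.j its boundary
stage d2: inputs (a5, a4), connectivity {out.1} {out.2} {out.3} {a4.1} {a4.2} {a4.3} {a5.1, a5.2} {a5.3}, out.j its boundary
stage d3: inputs (a1, a3, a2, a5, a4), connectivity {out.1} {out.2, a1.1, a2.1, a3.1} {out.3} {a1.2} {a1.3, a2.2} {a2.3} {a3.2, a3.3} {a4.1} {a4.2} {a4.3} {a5.1, a5.2} {a5.3}, out.j its boundary

{out.1} {out.2, a1.1, a2.1, a3.1} {out.3} {a1.2} {a1.3, a2.2} {a2.3} {a3.2, a3.3} {a4.1} {a4.2} {a4.3} {a5.1, a5.2} {a5.3}


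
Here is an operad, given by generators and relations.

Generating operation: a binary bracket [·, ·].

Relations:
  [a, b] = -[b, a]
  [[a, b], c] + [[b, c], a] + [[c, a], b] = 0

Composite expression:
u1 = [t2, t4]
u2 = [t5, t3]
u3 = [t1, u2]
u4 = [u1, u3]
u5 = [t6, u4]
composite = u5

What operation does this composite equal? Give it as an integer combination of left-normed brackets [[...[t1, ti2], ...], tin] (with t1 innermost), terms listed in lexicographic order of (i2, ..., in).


-[[[[[t1, t3], t5], t2], t4], t6] + [[[[[t1, t3], t5], t4], t2], t6] + [[[[[t1, t5], t3], t2], t4], t6] - [[[[[t1, t5], t3], t4], t2], t6]


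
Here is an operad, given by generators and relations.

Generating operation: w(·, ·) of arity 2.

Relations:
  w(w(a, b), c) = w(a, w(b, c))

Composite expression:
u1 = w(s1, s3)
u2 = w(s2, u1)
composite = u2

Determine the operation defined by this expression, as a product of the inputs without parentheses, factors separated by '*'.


s2 * s1 * s3

Under associativity of w, the answer is the s's in reading order.
w(s1, s3) unparenthesizes to s1 * s3
w(s2, w(s1, s3)) unparenthesizes to s2 * s1 * s3


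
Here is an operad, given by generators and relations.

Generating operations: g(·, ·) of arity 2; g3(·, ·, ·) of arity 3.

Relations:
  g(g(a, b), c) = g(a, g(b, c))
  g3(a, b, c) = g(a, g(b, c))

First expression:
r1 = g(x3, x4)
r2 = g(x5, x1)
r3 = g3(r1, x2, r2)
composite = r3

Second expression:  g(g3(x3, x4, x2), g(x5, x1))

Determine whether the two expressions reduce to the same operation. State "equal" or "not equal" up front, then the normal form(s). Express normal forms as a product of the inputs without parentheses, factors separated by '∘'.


equal — both sides give x3 ∘ x4 ∘ x2 ∘ x5 ∘ x1

In normal form, the first expression is x3 ∘ x4 ∘ x2 ∘ x5 ∘ x1
In normal form, the second expression is x3 ∘ x4 ∘ x2 ∘ x5 ∘ x1
One common form — equal.


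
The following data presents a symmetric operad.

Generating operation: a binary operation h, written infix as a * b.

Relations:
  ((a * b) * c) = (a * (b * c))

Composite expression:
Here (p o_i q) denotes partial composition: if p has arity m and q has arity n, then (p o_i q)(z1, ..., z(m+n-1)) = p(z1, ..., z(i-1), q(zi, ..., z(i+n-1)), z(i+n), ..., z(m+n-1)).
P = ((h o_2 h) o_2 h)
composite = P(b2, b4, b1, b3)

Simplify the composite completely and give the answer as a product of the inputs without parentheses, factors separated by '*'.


b2 * b4 * b1 * b3


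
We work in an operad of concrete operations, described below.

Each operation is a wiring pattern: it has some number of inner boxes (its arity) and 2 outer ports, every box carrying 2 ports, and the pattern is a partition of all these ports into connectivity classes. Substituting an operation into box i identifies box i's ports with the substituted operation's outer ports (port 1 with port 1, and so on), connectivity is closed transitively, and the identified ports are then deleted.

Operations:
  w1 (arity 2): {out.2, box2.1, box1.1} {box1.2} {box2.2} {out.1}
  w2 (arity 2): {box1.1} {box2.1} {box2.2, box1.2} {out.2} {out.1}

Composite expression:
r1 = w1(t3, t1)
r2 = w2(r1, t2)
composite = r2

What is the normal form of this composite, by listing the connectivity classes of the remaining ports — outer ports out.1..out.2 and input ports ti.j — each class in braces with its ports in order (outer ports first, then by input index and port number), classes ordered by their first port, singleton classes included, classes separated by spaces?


{out.1} {out.2} {t1.1, t2.2, t3.1} {t1.2} {t2.1} {t3.2}

After gluing at w2, chains via deleted ports link the t-ports.
composing w1 on (t3, t1), with out.j its own outer ports: {out.1} {out.2, t1.1, t3.1} {t1.2} {t3.2}
composing w2 on (t3, t1, t2), with out.j its own outer ports: {out.1} {out.2} {t1.1, t2.2, t3.1} {t1.2} {t2.1} {t3.2}


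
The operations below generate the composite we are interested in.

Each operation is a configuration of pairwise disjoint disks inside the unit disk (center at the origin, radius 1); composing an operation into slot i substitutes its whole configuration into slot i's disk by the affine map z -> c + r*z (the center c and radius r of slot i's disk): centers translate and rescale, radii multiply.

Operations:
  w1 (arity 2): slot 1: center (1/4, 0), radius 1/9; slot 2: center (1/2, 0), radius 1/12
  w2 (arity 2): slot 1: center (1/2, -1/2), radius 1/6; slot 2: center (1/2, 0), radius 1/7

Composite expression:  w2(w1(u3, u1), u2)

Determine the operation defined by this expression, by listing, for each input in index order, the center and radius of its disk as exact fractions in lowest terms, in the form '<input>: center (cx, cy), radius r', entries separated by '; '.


u1: center (7/12, -1/2), radius 1/72; u2: center (1/2, 0), radius 1/7; u3: center (13/24, -1/2), radius 1/54

Below w2, radii multiply path by path; the u-disk centers shift.
u3: after 2 affine steps, its disk has center (13/24, -1/2), radius 1/54
u1: after 2 affine steps, its disk has center (7/12, -1/2), radius 1/72
u2: after 1 affine step, its disk has center (1/2, 0), radius 1/7


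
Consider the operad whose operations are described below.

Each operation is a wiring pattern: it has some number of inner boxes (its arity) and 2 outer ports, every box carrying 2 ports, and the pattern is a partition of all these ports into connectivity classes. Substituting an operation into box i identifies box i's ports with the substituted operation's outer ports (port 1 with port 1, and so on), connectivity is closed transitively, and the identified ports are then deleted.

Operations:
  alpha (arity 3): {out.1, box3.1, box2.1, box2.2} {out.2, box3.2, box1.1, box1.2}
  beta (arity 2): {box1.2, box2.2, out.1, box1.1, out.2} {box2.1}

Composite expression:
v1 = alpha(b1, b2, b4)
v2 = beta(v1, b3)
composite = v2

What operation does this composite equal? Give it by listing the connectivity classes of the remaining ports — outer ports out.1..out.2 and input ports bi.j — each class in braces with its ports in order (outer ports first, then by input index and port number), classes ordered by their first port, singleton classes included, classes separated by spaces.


{out.1, out.2, b1.1, b1.2, b2.1, b2.2, b3.2, b4.1, b4.2} {b3.1}

Substituting into beta glues patterns; closure does the rest.
stage alpha: inputs (b1, b2, b4), connectivity {out.1, b2.1, b2.2, b4.1} {out.2, b1.1, b1.2, b4.2}, out.j its boundary
stage beta: inputs (b1, b2, b4, b3), connectivity {out.1, out.2, b1.1, b1.2, b2.1, b2.2, b3.2, b4.1, b4.2} {b3.1}, out.j its boundary


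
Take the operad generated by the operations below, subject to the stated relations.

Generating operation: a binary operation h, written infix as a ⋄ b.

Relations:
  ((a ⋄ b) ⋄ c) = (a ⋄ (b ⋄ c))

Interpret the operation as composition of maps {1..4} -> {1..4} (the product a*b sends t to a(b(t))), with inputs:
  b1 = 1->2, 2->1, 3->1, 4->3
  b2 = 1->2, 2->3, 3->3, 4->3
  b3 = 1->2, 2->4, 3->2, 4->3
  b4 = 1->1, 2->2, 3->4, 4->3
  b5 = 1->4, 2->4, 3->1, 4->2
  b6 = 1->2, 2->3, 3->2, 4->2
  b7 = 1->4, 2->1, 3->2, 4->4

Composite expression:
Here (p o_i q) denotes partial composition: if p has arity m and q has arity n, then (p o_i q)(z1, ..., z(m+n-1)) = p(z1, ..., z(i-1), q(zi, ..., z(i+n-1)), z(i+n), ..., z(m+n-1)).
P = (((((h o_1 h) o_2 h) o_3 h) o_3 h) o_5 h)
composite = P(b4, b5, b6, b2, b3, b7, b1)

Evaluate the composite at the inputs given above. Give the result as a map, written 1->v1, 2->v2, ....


(b6 ⋄ b2) = 1->3, 2->2, 3->2, 4->2
(b3 ⋄ b7) = 1->3, 2->2, 3->4, 4->3
((b6 ⋄ b2) ⋄ (b3 ⋄ b7)) = 1->2, 2->2, 3->2, 4->2
(b5 ⋄ ((b6 ⋄ b2) ⋄ (b3 ⋄ b7))) = 1->4, 2->4, 3->4, 4->4
(b4 ⋄ (b5 ⋄ ((b6 ⋄ b2) ⋄ (b3 ⋄ b7)))) = 1->3, 2->3, 3->3, 4->3
((b4 ⋄ (b5 ⋄ ((b6 ⋄ b2) ⋄ (b3 ⋄ b7)))) ⋄ b1) = 1->3, 2->3, 3->3, 4->3

1->3, 2->3, 3->3, 4->3


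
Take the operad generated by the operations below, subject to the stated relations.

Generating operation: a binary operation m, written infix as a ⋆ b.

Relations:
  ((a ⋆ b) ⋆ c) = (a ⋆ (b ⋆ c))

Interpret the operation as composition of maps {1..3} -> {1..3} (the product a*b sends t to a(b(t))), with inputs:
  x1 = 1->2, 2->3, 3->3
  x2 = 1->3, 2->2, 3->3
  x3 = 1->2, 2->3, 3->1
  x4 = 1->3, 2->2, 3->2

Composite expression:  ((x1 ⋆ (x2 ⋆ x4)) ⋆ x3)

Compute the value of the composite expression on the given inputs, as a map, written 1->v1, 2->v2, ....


1->3, 2->3, 3->3

(x2 ⋆ x4) = 1->3, 2->2, 3->2
(x1 ⋆ (x2 ⋆ x4)) = 1->3, 2->3, 3->3
((x1 ⋆ (x2 ⋆ x4)) ⋆ x3) = 1->3, 2->3, 3->3


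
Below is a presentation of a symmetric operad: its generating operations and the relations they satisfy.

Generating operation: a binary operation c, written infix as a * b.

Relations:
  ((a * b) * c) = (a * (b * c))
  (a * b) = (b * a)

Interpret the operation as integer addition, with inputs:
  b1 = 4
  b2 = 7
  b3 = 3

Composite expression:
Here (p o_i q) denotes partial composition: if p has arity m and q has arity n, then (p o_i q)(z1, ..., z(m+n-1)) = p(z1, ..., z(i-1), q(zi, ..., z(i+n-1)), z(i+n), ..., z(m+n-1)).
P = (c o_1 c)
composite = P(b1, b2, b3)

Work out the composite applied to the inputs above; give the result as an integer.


14


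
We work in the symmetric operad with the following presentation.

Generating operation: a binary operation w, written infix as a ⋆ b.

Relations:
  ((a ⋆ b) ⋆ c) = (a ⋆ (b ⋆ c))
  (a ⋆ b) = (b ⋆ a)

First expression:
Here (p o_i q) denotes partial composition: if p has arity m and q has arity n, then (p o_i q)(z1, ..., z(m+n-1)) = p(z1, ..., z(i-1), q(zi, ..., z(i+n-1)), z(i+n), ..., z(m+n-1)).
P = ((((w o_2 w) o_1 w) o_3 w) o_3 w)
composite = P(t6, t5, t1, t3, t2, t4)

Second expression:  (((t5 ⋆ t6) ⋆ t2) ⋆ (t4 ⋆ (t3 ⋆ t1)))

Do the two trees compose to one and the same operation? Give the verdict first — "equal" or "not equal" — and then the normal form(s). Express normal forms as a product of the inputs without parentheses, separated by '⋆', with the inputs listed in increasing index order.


equal: each reduces to t1 ⋆ t2 ⋆ t3 ⋆ t4 ⋆ t5 ⋆ t6

Normal form of the first expression: t1 ⋆ t2 ⋆ t3 ⋆ t4 ⋆ t5 ⋆ t6
Normal form of the second expression: t1 ⋆ t2 ⋆ t3 ⋆ t4 ⋆ t5 ⋆ t6
Same normal form: equal.


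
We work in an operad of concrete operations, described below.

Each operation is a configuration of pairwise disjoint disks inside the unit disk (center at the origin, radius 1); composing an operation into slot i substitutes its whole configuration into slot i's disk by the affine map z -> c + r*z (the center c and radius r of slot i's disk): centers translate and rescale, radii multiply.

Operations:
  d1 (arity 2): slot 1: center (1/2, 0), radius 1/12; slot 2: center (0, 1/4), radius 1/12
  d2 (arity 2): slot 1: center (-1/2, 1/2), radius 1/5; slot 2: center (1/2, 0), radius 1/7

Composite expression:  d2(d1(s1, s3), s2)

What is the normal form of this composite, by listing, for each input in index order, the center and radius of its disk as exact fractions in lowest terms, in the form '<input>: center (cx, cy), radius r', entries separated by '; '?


Nesting under d2 composes maps z -> c + r*z down each s-path.
input s1: composing its 2 substitution steps yields center (-2/5, 1/2), radius 1/60
input s3: composing its 2 substitution steps yields center (-1/2, 11/20), radius 1/60
input s2: composing its 1 substitution step yields center (1/2, 0), radius 1/7

s1: center (-2/5, 1/2), radius 1/60; s2: center (1/2, 0), radius 1/7; s3: center (-1/2, 11/20), radius 1/60


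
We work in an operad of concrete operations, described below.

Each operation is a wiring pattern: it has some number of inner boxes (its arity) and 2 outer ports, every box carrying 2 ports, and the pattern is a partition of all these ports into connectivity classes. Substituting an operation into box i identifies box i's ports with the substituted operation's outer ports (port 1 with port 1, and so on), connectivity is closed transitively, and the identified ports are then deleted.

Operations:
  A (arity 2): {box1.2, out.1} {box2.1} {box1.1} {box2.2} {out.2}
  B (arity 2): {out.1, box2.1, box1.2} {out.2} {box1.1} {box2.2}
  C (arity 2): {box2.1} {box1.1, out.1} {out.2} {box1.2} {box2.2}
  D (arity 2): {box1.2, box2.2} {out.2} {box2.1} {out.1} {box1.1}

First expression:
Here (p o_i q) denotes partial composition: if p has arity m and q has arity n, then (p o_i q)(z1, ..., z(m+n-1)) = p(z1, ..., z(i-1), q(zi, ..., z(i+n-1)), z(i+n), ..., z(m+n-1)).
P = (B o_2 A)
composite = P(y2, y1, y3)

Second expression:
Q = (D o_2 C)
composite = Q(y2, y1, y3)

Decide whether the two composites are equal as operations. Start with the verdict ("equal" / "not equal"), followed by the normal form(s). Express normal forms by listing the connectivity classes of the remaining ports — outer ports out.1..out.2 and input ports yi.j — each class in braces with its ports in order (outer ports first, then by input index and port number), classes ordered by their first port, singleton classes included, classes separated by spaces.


not equal: they reduce to {out.1, y1.2, y2.2} {out.2} {y1.1} {y2.1} {y3.1} {y3.2} and {out.1} {out.2} {y1.1} {y1.2} {y2.1} {y2.2} {y3.1} {y3.2}

Normal form of the first expression: {out.1, y1.2, y2.2} {out.2} {y1.1} {y2.1} {y3.1} {y3.2}
Normal form of the second expression: {out.1} {out.2} {y1.1} {y1.2} {y2.1} {y2.2} {y3.1} {y3.2}
They disagree, so not equal.


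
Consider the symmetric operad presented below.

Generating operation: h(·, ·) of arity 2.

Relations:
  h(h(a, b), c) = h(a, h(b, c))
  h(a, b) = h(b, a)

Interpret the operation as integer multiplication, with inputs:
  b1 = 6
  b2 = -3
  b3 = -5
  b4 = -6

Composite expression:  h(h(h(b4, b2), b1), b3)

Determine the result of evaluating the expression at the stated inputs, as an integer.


-540

h(b4, b2) = 18
h(h(b4, b2), b1) = 108
h(h(h(b4, b2), b1), b3) = -540


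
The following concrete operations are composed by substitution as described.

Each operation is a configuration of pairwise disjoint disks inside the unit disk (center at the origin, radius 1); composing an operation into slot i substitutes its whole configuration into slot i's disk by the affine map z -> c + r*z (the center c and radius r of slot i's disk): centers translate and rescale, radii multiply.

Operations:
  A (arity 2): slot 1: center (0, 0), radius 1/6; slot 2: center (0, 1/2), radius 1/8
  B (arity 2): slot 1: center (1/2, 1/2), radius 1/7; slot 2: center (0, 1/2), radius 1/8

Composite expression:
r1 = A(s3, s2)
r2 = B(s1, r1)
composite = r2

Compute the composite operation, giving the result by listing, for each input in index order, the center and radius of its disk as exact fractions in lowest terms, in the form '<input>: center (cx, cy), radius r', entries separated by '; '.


Below B, radii multiply path by path; the s-disk centers shift.
input s1: composing its 1 substitution step yields center (1/2, 1/2), radius 1/7
input s3: composing its 2 substitution steps yields center (0, 1/2), radius 1/48
input s2: composing its 2 substitution steps yields center (0, 9/16), radius 1/64

s1: center (1/2, 1/2), radius 1/7; s2: center (0, 9/16), radius 1/64; s3: center (0, 1/2), radius 1/48


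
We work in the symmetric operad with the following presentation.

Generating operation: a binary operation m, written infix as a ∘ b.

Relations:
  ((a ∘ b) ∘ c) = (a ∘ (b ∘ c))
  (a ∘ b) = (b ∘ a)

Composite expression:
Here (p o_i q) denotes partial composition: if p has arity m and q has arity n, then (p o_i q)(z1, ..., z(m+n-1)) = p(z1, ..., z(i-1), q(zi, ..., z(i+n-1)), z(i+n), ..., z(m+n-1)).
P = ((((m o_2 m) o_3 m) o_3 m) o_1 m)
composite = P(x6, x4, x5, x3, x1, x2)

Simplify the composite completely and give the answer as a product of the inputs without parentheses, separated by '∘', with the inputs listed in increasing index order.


Shape and order are irrelevant to m; the x-input set decides.
(x6 ∘ x4) reduces to x6 ∘ x4
(x3 ∘ x1) reduces to x3 ∘ x1
((x3 ∘ x1) ∘ x2) reduces to x3 ∘ x1 ∘ x2
(x5 ∘ ((x3 ∘ x1) ∘ x2)) reduces to x5 ∘ x3 ∘ x1 ∘ x2
((x6 ∘ x4) ∘ (x5 ∘ ((x3 ∘ x1) ∘ x2))) reduces to x6 ∘ x4 ∘ x5 ∘ x3 ∘ x1 ∘ x2
commutativity sorts the factors: x1 ∘ x2 ∘ x3 ∘ x4 ∘ x5 ∘ x6

x1 ∘ x2 ∘ x3 ∘ x4 ∘ x5 ∘ x6


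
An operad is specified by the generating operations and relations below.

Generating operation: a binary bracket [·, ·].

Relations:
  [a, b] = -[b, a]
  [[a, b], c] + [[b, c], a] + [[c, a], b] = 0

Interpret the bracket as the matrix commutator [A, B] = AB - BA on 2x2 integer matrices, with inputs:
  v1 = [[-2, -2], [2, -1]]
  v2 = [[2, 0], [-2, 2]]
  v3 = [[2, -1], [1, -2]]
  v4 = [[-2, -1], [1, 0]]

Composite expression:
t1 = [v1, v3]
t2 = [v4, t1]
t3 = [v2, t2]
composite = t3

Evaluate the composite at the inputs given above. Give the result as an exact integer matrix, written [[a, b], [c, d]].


[[-36, 0], [72, 36]]

[v1, v3] = [[0, 9], [9, 0]]
[v4, [v1, v3]] = [[-18, -18], [18, 18]]
[v2, [v4, [v1, v3]]] = [[-36, 0], [72, 36]]


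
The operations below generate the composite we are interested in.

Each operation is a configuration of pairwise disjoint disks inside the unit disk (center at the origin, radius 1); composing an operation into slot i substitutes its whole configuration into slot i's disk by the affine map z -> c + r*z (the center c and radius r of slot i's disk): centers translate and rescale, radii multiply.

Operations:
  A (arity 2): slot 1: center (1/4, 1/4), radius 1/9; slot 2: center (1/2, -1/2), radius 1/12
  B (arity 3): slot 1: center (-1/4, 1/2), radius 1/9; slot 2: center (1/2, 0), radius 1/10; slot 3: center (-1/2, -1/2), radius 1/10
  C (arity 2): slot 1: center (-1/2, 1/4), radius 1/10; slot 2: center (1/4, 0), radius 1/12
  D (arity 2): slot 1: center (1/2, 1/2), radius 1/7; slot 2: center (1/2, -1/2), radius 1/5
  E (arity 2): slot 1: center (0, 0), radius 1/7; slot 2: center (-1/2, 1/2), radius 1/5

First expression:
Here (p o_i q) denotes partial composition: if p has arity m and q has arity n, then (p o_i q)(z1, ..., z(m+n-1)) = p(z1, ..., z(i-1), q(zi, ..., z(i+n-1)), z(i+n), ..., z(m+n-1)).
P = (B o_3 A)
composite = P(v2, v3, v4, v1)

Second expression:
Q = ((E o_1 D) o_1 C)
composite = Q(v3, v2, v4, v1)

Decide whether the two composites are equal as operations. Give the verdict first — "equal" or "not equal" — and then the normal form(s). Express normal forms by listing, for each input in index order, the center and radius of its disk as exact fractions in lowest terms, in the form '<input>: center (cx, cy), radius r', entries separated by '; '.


not equal; the first gives v1: center (-9/20, -11/20), radius 1/120; v2: center (-1/4, 1/2), radius 1/9; v3: center (1/2, 0), radius 1/10; v4: center (-19/40, -19/40), radius 1/90 and the second v1: center (-1/2, 1/2), radius 1/5; v2: center (15/196, 1/14), radius 1/588; v3: center (3/49, 15/196), radius 1/490; v4: center (1/14, -1/14), radius 1/35

The first composite normalizes to v1: center (-9/20, -11/20), radius 1/120; v2: center (-1/4, 1/2), radius 1/9; v3: center (1/2, 0), radius 1/10; v4: center (-19/40, -19/40), radius 1/90
The second composite normalizes to v1: center (-1/2, 1/2), radius 1/5; v2: center (15/196, 1/14), radius 1/588; v3: center (3/49, 15/196), radius 1/490; v4: center (1/14, -1/14), radius 1/35
No match — not equal.
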